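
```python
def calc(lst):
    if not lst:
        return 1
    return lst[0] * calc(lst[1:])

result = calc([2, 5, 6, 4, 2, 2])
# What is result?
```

Product over [2, 5, 6, 4, 2, 2] = 2 * 5 * 6 * 4 * 2 * 2 = 960

Answer: 960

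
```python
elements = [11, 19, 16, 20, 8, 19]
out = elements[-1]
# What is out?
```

Trace:
`elements = [11, 19, 16, 20, 8, 19]` → elements = [11, 19, 16, 20, 8, 19]
`out = elements[-1]` → out = 19
So out = 19

Answer: 19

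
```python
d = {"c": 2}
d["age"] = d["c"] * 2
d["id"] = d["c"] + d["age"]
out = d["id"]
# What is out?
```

Trace:
`d = {"c": 2}` → d = {'c': 2}
`d["age"] = d["c"] * 2` → d = {'c': 2, 'age': 4}
`d["id"] = d["c"] + d["age"]` → d = {'c': 2, 'age': 4, 'id': 6}
`out = d["id"]` → out = 6
So out = 6

Answer: 6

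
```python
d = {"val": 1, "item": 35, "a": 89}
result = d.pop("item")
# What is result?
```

Trace:
`d = {"val": 1, "item": 35, "a": 89}` → d = {'val': 1, 'item': 35, 'a': 89}
`result = d.pop("item")` → d = {'val': 1, 'a': 89}; result = 35
So result = 35

Answer: 35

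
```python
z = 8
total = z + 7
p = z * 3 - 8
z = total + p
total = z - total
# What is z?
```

Trace:
`z = 8` → z = 8
`total = z + 7` → total = 15
`p = z * 3 - 8` → p = 16
`z = total + p` → z = 31
`total = z - total` → total = 16
So z = 31

Answer: 31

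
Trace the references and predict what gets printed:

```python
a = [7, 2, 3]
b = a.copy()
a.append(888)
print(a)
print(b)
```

Key concept: list.copy() creates independent copy.
Step by step:
`a = [7, 2, 3]` → a = [7, 2, 3]
`b = a.copy()` → b = [7, 2, 3]
`a.append(888)` → a = [7, 2, 3, 888]
`print(a)` → prints [7, 2, 3, 888]
`print(b)` → prints [7, 2, 3]

Answer:
[7, 2, 3, 888]
[7, 2, 3]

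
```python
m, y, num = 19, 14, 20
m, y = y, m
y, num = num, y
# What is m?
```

Trace:
`m, y, num = 19, 14, 20` → m = 19; y = 14; num = 20
`m, y = y, m` → m = 14; y = 19
`y, num = num, y` → y = 20; num = 19
So m = 14

Answer: 14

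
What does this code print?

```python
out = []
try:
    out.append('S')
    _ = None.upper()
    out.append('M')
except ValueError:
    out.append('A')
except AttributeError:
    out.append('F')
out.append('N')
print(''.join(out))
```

Execution trace: 'S' (try body) → 'F' (except AttributeError) → 'N' (after the try/except). Output: SFN

Answer: SFN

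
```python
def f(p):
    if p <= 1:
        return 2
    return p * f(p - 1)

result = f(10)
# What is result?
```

f(10) = 10 * 9 * 8 * 7 * 6 * 5 * 4 * 3 * 2 * 2 = 7257600

Answer: 7257600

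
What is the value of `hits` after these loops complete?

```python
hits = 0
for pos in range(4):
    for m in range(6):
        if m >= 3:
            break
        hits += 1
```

Inner breaks at 3, outer runs 4 times
`hits` takes the values: 0 → 1 → 2 → 3 → 4 → 5 → 6 → 7 → 8 → 9 → 10 → 11 → 12

Answer: 12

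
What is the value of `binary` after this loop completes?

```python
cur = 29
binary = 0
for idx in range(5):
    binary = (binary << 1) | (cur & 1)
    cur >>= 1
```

Reverse lowest 5 bits of 29
`binary` takes the values: 0 → 1 → 2 → 5 → 11 → 23

Answer: 23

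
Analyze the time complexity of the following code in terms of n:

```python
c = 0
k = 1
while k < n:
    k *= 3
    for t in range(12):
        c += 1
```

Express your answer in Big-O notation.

Each loop level contributes: log n × 1. Multiplying the contributions gives O(log n).

Answer: O(log n)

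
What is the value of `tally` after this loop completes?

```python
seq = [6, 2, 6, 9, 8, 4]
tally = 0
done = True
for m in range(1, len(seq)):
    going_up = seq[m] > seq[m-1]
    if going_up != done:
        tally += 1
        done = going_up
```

Count direction changes in [6, 2, 6, 9, 8, 4]
`tally` takes the values: 0 → 1 → 2 → 3

Answer: 3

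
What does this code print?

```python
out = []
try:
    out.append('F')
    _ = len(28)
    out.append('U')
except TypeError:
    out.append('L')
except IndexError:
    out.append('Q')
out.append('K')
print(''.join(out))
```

Execution trace: 'F' (try body) → 'L' (except TypeError) → 'K' (after the try/except). Output: FLK

Answer: FLK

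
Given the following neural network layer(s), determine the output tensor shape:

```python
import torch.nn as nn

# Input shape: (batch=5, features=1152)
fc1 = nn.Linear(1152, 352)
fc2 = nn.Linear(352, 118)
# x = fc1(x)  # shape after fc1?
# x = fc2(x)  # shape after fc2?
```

Input: (5, 1152) -> after fc1: (5, 352) -> Output: (5, 118)

Answer: (5, 118)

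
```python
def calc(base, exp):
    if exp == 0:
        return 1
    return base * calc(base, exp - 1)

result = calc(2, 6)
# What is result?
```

calc(2, 6) = 2 * 2 * 2 * 2 * 2 * 2 = 64

Answer: 64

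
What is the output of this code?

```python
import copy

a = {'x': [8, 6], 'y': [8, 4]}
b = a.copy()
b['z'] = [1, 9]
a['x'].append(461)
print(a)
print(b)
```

Key concept: shallow copy of dict with mutable values.
Step by step:
`a = {'x': [8, 6], 'y': [8, 4]}` → a = {'x': [8, 6], 'y': [8, 4]}
`b = a.copy()` → b = {'x': [8, 6], 'y': [8, 4]}
`b['z'] = [1, 9]` → b = {'x': [8, 6], 'y': [8, 4], 'z': [1, 9]}
`a['x'].append(461)` → a = {'x': [8, 6, 461], 'y': [8, 4]}; b = {'x': [8, 6, 461], 'y': [8, 4], 'z': [1, 9]}
`print(a)` → prints {'x': [8, 6, 461], 'y': [8, 4]}
`print(b)` → prints {'x': [8, 6, 461], 'y': [8, 4], 'z': [1, 9]}

Answer:
{'x': [8, 6, 461], 'y': [8, 4]}
{'x': [8, 6, 461], 'y': [8, 4], 'z': [1, 9]}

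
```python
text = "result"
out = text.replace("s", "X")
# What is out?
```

Trace:
`text = "result"` → text = 'result'
`out = text.replace("s", "X")` → out = 'reXult'
So out = 'reXult'

Answer: 'reXult'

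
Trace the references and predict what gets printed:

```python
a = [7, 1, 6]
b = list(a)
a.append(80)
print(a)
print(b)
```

Key concept: list() constructor creates copy.
Step by step:
`a = [7, 1, 6]` → a = [7, 1, 6]
`b = list(a)` → b = [7, 1, 6]
`a.append(80)` → a = [7, 1, 6, 80]
`print(a)` → prints [7, 1, 6, 80]
`print(b)` → prints [7, 1, 6]

Answer:
[7, 1, 6, 80]
[7, 1, 6]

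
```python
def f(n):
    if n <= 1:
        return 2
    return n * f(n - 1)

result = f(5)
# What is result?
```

f(5) = 5 * 4 * 3 * 2 * 2 = 240

Answer: 240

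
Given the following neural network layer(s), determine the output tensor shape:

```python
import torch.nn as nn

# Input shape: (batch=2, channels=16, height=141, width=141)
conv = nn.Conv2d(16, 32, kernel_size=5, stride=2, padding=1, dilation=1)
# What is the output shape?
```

Input: (2, 16, 141, 141) -> Output: (2, 32, 70, 70)

Answer: (2, 32, 70, 70)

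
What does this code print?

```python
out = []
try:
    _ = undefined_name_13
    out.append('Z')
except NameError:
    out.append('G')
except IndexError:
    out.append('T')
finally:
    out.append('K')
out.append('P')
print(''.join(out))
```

Execution trace: 'G' (except NameError) → 'K' (finally) → 'P' (after the try/except). Output: GKP

Answer: GKP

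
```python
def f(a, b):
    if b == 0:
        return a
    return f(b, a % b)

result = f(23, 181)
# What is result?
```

f(23, 181) -> f(181, 23) -> f(23, 20) -> f(20, 3) -> f(3, 2) -> f(2, 1) -> f(1, 0) -> 1

Answer: 1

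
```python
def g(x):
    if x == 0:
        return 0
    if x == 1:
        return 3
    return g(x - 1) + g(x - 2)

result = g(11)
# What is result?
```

Build up from base cases: g(0)=0, g(1)=3, g(2)=3, g(3)=6, g(4)=9, g(5)=15, g(6)=24, ..., g(11)=267

Answer: 267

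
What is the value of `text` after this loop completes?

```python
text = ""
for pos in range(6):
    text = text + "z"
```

Repeat 'z' 6 times
`text` takes the values: "" → "z" → "zz" → "zzz" → "zzzz" → "zzzzz" → "zzzzzz"

Answer: "zzzzzz"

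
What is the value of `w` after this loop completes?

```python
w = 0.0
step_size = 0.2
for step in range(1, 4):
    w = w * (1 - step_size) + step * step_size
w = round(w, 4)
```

Moving average with lr=0.2
`w` takes the values: 0.0 → 0.2 → 0.56 → 1.048

Answer: 1.048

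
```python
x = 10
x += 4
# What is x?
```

Trace:
`x = 10` → x = 10
`x += 4` → x = 14
So x = 14

Answer: 14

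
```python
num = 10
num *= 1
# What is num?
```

Trace:
`num = 10` → num = 10
`num *= 1` → num = 10
So num = 10

Answer: 10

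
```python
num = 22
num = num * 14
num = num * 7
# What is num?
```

Trace:
`num = 22` → num = 22
`num = num * 14` → num = 308
`num = num * 7` → num = 2156
So num = 2156

Answer: 2156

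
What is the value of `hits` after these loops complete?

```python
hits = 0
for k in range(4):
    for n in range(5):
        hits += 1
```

4 * 5 = 20
`hits` takes the values: 0 → 1 → 2 → 3 → 4 → 5 → 6 → 7 → 8 → 9 → 10 → 11 → 12 → 13 → 14 → 15 → 16 → 17 → 18 → 19 → 20

Answer: 20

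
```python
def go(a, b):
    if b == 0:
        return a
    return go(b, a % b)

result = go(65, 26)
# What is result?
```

go(65, 26) -> go(26, 13) -> go(13, 0) -> 13

Answer: 13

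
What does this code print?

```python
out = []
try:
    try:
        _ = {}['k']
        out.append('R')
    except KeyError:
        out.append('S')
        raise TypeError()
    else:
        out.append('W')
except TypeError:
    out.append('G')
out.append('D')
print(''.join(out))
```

Execution trace: 'S' (inner except KeyError) → 'G' (outer except TypeError) → 'D' (after the try/except). Output: SGD

Answer: SGD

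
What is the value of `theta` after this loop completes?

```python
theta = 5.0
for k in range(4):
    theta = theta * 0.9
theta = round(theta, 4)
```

Exponential decay: 5.0 * 0.9^4
`theta` takes the values: 5.0 → 4.5 → 4.05 → 3.645 → 3.2805

Answer: 3.2805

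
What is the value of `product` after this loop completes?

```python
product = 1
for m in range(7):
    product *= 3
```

3^7 = 2187
`product` takes the values: 1 → 3 → 9 → 27 → 81 → 243 → 729 → 2187

Answer: 2187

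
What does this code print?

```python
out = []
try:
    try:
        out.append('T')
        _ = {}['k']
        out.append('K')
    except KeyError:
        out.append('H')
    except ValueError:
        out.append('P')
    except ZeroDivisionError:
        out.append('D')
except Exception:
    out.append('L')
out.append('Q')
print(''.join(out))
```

Execution trace: 'T' (inner try body) → 'H' (inner except KeyError) → 'Q' (after the try/except). Output: THQ

Answer: THQ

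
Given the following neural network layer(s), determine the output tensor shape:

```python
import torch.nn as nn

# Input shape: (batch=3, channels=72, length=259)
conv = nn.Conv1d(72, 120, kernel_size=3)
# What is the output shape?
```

Input: (3, 72, 259) -> Output: (3, 120, 257)

Answer: (3, 120, 257)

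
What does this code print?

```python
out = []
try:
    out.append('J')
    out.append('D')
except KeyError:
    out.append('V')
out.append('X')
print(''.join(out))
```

Execution trace: 'J' (try body) → 'D' (try body, no exception) → 'X' (after the try/except). Output: JDX

Answer: JDX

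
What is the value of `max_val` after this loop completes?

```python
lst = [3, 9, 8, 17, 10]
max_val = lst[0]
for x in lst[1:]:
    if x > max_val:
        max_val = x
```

Maximum of [3, 9, 8, 17, 10]
`max_val` takes the values: 3 → 9 → 17

Answer: 17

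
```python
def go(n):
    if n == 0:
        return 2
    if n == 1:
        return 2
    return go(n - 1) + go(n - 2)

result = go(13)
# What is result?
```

Build up from base cases: go(0)=2, go(1)=2, go(2)=4, go(3)=6, go(4)=10, go(5)=16, go(6)=26, ..., go(13)=754

Answer: 754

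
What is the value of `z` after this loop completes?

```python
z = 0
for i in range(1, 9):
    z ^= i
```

XOR of 1 to 8
`z` takes the values: 0 → 1 → 3 → 0 → 4 → 1 → 7 → 0 → 8

Answer: 8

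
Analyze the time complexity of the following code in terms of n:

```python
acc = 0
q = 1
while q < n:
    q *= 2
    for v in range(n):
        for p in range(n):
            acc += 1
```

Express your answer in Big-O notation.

Each loop level contributes: log n × n × n. Multiplying the contributions gives O(n^2 log n).

Answer: O(n^2 log n)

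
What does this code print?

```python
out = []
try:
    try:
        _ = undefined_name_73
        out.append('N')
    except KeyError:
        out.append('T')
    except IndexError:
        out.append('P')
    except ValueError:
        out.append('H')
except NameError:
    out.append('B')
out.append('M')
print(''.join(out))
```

Execution trace: 'B' (outer except NameError) → 'M' (after the try/except). Output: BM

Answer: BM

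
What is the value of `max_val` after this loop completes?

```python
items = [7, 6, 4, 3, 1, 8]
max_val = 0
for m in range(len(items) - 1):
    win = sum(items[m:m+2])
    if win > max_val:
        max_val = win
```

Max sum of 2-element window in [7, 6, 4, 3, 1, 8]
`max_val` takes the values: 0 → 13

Answer: 13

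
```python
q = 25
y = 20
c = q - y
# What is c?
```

Trace:
`q = 25` → q = 25
`y = 20` → y = 20
`c = q - y` → c = 5
So c = 5

Answer: 5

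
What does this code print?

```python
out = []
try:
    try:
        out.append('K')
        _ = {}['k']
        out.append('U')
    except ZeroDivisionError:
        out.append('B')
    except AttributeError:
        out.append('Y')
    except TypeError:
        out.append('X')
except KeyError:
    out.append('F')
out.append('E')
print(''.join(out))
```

Execution trace: 'K' (try body) → 'F' (outer except KeyError) → 'E' (after the try/except). Output: KFE

Answer: KFE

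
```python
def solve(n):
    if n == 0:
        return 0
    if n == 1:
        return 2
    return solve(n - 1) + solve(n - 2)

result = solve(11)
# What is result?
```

Build up from base cases: solve(0)=0, solve(1)=2, solve(2)=2, solve(3)=4, solve(4)=6, solve(5)=10, solve(6)=16, ..., solve(11)=178

Answer: 178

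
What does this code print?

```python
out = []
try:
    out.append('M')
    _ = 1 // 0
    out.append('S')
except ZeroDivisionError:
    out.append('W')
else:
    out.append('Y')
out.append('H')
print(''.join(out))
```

Execution trace: 'M' (try body) → 'W' (except ZeroDivisionError) → 'H' (after the try/except). Output: MWH

Answer: MWH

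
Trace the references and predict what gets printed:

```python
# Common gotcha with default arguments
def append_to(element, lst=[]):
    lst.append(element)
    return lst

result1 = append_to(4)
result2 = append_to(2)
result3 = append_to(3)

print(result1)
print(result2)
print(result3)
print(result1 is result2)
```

Key concept: mutable default argument gotcha.
Step by step:
`result1 = append_to(4)` → result1 = [4]
`result2 = append_to(2)` → result1 = [4, 2] (same object as result2); result2 = [4, 2] (same object as result1)
`result3 = append_to(3)` → result1 = [4, 2, 3] (same object as result2, result3); result2 = [4, 2, 3] (same object as result1, result3); result3 = [4, 2, 3] (same object as result1, result2)
`print(result1)` → prints [4, 2, 3]
`print(result2)` → prints [4, 2, 3]
`print(result3)` → prints [4, 2, 3]
`print(result1 is result2)` → prints True

Answer:
[4, 2, 3]
[4, 2, 3]
[4, 2, 3]
True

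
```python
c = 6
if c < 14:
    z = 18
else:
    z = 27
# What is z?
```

Trace:
`c = 6` → c = 6
`if c < 14: ...` → c < 14 is True → z = 18
So z = 18

Answer: 18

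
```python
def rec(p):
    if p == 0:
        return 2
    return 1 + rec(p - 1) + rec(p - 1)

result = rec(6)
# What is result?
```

rec(p) = 1 + 2·rec(p-1), rec(0)=2. Closed form: (2+1)·2^6 - 1 = 191.

Answer: 191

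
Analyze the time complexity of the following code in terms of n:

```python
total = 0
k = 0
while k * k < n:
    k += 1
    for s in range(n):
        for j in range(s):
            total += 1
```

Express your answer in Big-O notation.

Each loop level contributes: √n × n × n. Multiplying the contributions gives O(n^2√n).

Answer: O(n^2√n)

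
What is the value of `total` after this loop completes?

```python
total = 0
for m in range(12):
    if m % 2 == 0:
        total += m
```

Sum of even numbers 0 to 11
`total` takes the values: 0 → 2 → 6 → 12 → 20 → 30

Answer: 30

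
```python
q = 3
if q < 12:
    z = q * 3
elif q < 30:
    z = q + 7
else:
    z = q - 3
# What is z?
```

Trace:
`q = 3` → q = 3
`if q < 12: ...` → q < 12 is True → z = 9
So z = 9

Answer: 9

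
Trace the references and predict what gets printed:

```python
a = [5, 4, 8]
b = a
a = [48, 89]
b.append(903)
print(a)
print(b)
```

Key concept: rebinding vs mutation: a is rebound to a new list, b still points at the original.
Step by step:
`a = [5, 4, 8]` → a = [5, 4, 8]
`b = a` → b = [5, 4, 8] (same object as a)
`a = [48, 89]` → a = [48, 89]
`b.append(903)` → b = [5, 4, 8, 903]
`print(a)` → prints [48, 89]
`print(b)` → prints [5, 4, 8, 903]

Answer:
[48, 89]
[5, 4, 8, 903]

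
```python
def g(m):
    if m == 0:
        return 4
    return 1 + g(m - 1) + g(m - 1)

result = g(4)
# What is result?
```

g(m) = 1 + 2·g(m-1), g(0)=4. Closed form: (4+1)·2^4 - 1 = 79.

Answer: 79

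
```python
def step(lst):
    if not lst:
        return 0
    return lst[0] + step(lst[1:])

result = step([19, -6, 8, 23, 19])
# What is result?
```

19 + (-6) + 8 + 23 + 19 + 0 = 63

Answer: 63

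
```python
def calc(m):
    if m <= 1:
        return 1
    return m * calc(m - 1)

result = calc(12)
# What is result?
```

calc(12) = 12 * 11 * 10 * 9 * 8 * 7 * 6 * 5 * 4 * 3 * 2 * 1 = 479001600

Answer: 479001600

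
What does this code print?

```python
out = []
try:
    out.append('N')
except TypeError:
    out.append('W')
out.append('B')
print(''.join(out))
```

Execution trace: 'N' (try body, no exception) → 'B' (after the try/except). Output: NB

Answer: NB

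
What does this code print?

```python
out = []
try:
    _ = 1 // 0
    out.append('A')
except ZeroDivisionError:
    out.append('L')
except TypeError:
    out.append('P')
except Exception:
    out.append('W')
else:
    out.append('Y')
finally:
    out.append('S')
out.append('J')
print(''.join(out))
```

Execution trace: 'L' (except ZeroDivisionError) → 'S' (finally) → 'J' (after the try/except). Output: LSJ

Answer: LSJ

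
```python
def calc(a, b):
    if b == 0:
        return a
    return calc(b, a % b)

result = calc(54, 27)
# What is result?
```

calc(54, 27) -> calc(27, 0) -> 27

Answer: 27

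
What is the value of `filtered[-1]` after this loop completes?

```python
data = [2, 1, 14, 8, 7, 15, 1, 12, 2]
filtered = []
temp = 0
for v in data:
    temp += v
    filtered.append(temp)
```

Cumulative sum ends at 62
`filtered` takes the values: [] → [2] → [2, 3] → [2, 3, 17] → [2, 3, 17, 25] → [2, 3, 17, 25, 32] → [2, 3, 17, 25, 32, 47] → [2, 3, 17, 25, 32, 47, 48] → [2, 3, 17, 25, 32, 47, 48, 60] → [2, 3, 17, 25, 32, 47, 48, 60, 62]
So `filtered[-1]` = 62

Answer: 62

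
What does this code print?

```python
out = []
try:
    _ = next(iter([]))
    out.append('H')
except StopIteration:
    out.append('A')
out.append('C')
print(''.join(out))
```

Execution trace: 'A' (except StopIteration) → 'C' (after the try/except). Output: AC

Answer: AC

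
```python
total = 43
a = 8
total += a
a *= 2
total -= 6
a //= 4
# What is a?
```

Trace:
`total = 43` → total = 43
`a = 8` → a = 8
`total += a` → total = 51
`a *= 2` → a = 16
`total -= 6` → total = 45
`a //= 4` → a = 4
So a = 4

Answer: 4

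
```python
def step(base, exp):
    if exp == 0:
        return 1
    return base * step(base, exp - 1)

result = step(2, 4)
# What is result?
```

step(2, 4) = 2 * 2 * 2 * 2 = 16

Answer: 16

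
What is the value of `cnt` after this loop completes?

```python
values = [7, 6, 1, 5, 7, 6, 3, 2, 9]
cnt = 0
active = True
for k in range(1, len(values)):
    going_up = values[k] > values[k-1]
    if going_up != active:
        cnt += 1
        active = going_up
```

Count direction changes in [7, 6, 1, 5, 7, 6, 3, 2, 9]
`cnt` takes the values: 0 → 1 → 2 → 3 → 4

Answer: 4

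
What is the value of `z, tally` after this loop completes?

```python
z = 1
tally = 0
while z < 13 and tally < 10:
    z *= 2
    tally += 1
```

Double until >= 13 or 10 iterations
`z, tally` takes the values: (1, 0) → (2, 0) → (2, 1) → (4, 1) → (4, 2) → (8, 2) → (8, 3) → (16, 3) → (16, 4)

Answer: 16, 4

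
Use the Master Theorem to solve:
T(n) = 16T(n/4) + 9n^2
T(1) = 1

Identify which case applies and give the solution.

a=16, b=4, f(n)=9n^2. log_4(16) = 2. Since c=2 = 2, Case 2 applies: T(n) = Θ(n^log_b(a) · log n) = O(n^2 log n).

Answer: O(n^2 log n) - Case 2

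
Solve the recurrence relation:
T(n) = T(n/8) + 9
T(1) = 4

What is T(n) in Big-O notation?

Each step divides n by 8 and adds 9. After log_8(n) steps we reach T(1)=4. So T(n) = 9·log_8(n) + 4 = O(log n).

Answer: O(log n)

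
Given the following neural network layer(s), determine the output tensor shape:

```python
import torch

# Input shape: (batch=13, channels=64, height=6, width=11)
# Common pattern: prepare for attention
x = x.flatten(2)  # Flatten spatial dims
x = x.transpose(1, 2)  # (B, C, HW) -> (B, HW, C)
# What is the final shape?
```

Input: (13, 64, 6, 11) -> after flatten(2): (13, 64, 66) -> Output: (13, 66, 64)

Answer: (13, 66, 64)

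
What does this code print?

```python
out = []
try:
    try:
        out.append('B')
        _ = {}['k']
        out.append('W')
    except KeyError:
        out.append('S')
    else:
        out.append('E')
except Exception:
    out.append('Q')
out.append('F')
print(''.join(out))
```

Execution trace: 'B' (inner try body) → 'S' (inner except KeyError) → 'F' (after the try/except). Output: BSF

Answer: BSF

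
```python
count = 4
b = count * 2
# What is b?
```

Trace:
`count = 4` → count = 4
`b = count * 2` → b = 8
So b = 8

Answer: 8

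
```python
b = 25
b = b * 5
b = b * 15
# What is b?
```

Trace:
`b = 25` → b = 25
`b = b * 5` → b = 125
`b = b * 15` → b = 1875
So b = 1875

Answer: 1875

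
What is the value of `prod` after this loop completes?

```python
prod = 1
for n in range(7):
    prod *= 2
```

2^7 = 128
`prod` takes the values: 1 → 2 → 4 → 8 → 16 → 32 → 64 → 128

Answer: 128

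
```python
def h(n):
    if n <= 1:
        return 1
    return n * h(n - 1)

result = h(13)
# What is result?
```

h(13) = 13 * 12 * 11 * 10 * 9 * 8 * 7 * 6 * 5 * 4 * 3 * 2 * 1 = 6227020800

Answer: 6227020800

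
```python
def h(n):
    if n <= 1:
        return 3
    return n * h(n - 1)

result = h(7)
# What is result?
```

h(7) = 7 * 6 * 5 * 4 * 3 * 2 * 3 = 15120

Answer: 15120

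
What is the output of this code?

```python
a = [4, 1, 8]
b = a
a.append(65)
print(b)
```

Key concept: basic list aliasing.
Step by step:
`a = [4, 1, 8]` → a = [4, 1, 8]
`b = a` → b = [4, 1, 8] (same object as a)
`a.append(65)` → a = [4, 1, 8, 65] (same object as b); b = [4, 1, 8, 65] (same object as a)
`print(b)` → prints [4, 1, 8, 65]

Answer: [4, 1, 8, 65]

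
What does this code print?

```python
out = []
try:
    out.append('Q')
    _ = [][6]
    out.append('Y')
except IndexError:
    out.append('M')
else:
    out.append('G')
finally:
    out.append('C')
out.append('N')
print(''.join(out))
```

Execution trace: 'Q' (try body) → 'M' (except IndexError) → 'C' (finally) → 'N' (after the try/except). Output: QMCN

Answer: QMCN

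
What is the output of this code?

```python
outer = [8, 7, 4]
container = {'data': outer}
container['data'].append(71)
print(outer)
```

Key concept: dict holds reference to list.
Step by step:
`outer = [8, 7, 4]` → outer = [8, 7, 4]
`container = {'data': outer}` → container = {'data': [8, 7, 4]}
`container['data'].append(71)` → outer = [8, 7, 4, 71]; container = {'data': [8, 7, 4, 71]}
`print(outer)` → prints [8, 7, 4, 71]

Answer: [8, 7, 4, 71]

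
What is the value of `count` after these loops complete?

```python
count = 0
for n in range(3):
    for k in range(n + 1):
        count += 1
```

Triangle: 1 + 2 + ... + 3
`count` takes the values: 0 → 1 → 2 → 3 → 4 → 5 → 6

Answer: 6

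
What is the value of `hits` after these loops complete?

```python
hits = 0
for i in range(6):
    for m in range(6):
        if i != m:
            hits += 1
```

6² - 6 (exclude diagonal)
`hits` takes the values: 0 → 1 → 2 → 3 → 4 → 5 → 6 → 7 → 8 → 9 → 10 → 11 → 12 → 13 → 14 → 15 → 16 → 17 → 18 → 19 → 20 → 21 → 22 → 23 → 24 → 25 → 26 → 27 → 28 → 29 → 30

Answer: 30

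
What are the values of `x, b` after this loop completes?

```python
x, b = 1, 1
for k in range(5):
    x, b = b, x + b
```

Fibonacci: after 5 iterations
`x, b` takes the values: (1, 1) → (1, 2) → (2, 3) → (3, 5) → (5, 8) → (8, 13)

Answer: 8, 13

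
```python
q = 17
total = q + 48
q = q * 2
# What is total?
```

Trace:
`q = 17` → q = 17
`total = q + 48` → total = 65
`q = q * 2` → q = 34
So total = 65

Answer: 65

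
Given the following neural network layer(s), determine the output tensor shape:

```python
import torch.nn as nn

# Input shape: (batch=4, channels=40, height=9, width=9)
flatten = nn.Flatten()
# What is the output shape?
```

Input: (4, 40, 9, 9) -> Output: (4, 3240)

Answer: (4, 3240)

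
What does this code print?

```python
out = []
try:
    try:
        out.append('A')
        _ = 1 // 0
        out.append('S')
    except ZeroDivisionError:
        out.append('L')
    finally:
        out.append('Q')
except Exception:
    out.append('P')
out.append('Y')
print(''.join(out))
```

Execution trace: 'A' (inner try body) → 'L' (inner except ZeroDivisionError) → 'Q' (inner finally) → 'Y' (after the try/except). Output: ALQY

Answer: ALQY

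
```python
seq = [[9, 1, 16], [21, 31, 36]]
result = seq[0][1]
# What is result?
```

Trace:
`seq = [[9, 1, 16], [21, 31, 36]]` → seq = [[9, 1, 16], [21, 31, 36]]
`result = seq[0][1]` → result = 1
So result = 1

Answer: 1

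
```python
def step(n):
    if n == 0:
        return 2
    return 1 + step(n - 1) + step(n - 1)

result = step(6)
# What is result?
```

step(n) = 1 + 2·step(n-1), step(0)=2. Closed form: (2+1)·2^6 - 1 = 191.

Answer: 191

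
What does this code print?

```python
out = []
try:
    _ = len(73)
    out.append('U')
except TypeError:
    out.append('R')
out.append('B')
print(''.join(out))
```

Execution trace: 'R' (except TypeError) → 'B' (after the try/except). Output: RB

Answer: RB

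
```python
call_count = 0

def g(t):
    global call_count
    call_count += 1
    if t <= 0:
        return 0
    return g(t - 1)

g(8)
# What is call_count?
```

Linear recursion stepping by 1: 9 calls from t=8 down to ≤0.

Answer: 9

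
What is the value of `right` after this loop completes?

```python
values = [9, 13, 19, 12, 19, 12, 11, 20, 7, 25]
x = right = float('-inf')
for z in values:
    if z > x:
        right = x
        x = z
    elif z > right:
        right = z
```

Second largest (with repeats) in [9, 13, 19, 12, 19, 12, 11, 20, 7, 25]
`right` takes the values: -inf → 9 → 13 → 19 → 20

Answer: 20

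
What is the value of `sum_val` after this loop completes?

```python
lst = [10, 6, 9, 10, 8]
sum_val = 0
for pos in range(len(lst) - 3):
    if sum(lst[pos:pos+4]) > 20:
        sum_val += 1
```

Count windows with sum > 20
`sum_val` takes the values: 0 → 1 → 2

Answer: 2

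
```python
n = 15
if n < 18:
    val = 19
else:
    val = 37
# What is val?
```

Trace:
`n = 15` → n = 15
`if n < 18: ...` → n < 18 is True → val = 19
So val = 19

Answer: 19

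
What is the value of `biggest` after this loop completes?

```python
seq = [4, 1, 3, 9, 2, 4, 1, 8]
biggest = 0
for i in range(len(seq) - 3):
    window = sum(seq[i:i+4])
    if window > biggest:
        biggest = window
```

Max sum of 4-element window in [4, 1, 3, 9, 2, 4, 1, 8]
`biggest` takes the values: 0 → 17 → 18

Answer: 18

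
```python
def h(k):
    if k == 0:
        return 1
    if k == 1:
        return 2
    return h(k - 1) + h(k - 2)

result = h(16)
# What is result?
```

Build up from base cases: h(0)=1, h(1)=2, h(2)=3, h(3)=5, h(4)=8, h(5)=13, h(6)=21, ..., h(16)=2584

Answer: 2584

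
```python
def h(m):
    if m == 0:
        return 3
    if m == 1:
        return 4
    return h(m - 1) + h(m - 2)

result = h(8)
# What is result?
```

Build up from base cases: h(0)=3, h(1)=4, h(2)=7, h(3)=11, h(4)=18, h(5)=29, h(6)=47, ..., h(8)=123

Answer: 123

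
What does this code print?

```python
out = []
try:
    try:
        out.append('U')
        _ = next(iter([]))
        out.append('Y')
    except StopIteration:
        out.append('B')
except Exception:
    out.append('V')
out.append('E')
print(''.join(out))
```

Execution trace: 'U' (inner try body) → 'B' (inner except StopIteration) → 'E' (after the try/except). Output: UBE

Answer: UBE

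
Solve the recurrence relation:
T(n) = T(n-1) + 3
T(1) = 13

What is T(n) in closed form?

Unrolling: T(n) = T(1) + 3·(n-1) = 13 + 3(n-1) = 3n + 10.

Answer: T(n) = 3n + 10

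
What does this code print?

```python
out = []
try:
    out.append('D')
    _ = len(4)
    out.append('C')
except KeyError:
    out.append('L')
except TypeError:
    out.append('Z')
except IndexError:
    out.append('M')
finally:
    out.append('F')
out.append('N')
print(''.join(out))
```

Execution trace: 'D' (try body) → 'Z' (except TypeError) → 'F' (finally) → 'N' (after the try/except). Output: DZFN

Answer: DZFN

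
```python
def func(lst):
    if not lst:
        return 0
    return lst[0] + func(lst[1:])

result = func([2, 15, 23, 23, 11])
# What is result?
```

2 + 15 + 23 + 23 + 11 + 0 = 74

Answer: 74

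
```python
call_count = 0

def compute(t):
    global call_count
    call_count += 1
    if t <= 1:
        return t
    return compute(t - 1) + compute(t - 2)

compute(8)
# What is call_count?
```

Calls(t) = 1 + Calls(t-1) + Calls(t-2); Calls(0)=Calls(1)=1. For t=8 this gives 67.

Answer: 67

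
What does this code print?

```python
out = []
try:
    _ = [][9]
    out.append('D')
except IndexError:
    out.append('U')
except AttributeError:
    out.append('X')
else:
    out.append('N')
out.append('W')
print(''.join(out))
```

Execution trace: 'U' (except IndexError) → 'W' (after the try/except). Output: UW

Answer: UW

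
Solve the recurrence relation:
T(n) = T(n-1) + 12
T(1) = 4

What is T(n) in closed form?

Unrolling: T(n) = T(1) + 12·(n-1) = 4 + 12(n-1) = 12n - 8.

Answer: T(n) = 12n - 8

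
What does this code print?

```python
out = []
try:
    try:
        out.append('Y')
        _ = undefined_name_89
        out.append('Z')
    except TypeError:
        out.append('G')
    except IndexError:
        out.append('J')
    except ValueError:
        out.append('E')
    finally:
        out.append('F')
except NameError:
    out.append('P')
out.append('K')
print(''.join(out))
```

Execution trace: 'Y' (try body) → 'F' (finally) → 'P' (outer except NameError) → 'K' (after the try/except). Output: YFPK

Answer: YFPK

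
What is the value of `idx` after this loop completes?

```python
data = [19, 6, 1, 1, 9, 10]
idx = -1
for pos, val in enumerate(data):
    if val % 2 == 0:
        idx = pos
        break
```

First even number index in [19, 6, 1, 1, 9, 10]
`idx` takes the values: -1 → 1

Answer: 1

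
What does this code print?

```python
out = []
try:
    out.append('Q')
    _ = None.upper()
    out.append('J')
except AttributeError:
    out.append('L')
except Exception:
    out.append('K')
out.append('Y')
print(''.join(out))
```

Execution trace: 'Q' (try body) → 'L' (except AttributeError) → 'Y' (after the try/except). Output: QLY

Answer: QLY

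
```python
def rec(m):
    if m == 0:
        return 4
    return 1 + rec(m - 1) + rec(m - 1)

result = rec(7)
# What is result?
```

rec(m) = 1 + 2·rec(m-1), rec(0)=4. Closed form: (4+1)·2^7 - 1 = 639.

Answer: 639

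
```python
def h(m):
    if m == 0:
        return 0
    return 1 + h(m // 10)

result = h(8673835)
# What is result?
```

Count of digits of 8673835: 7

Answer: 7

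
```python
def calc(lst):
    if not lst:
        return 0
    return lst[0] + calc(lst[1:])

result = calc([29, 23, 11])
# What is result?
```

29 + 23 + 11 + 0 = 63

Answer: 63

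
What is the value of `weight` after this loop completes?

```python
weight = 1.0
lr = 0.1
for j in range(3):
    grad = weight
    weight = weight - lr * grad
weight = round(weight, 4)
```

Gradient descent: w = 1.0 * (1 - 0.1)^3
`weight` takes the values: 1.0 → 0.9 → 0.81 → 0.729

Answer: 0.729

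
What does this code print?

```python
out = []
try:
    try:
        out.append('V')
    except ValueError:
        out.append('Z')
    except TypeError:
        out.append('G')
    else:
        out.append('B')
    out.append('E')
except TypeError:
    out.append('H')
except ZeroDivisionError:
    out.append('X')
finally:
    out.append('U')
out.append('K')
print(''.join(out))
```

Execution trace: 'V' (inner try body, no exception) → 'B' (inner else) → 'E' (try body, no exception) → 'U' (finally) → 'K' (after the try/except). Output: VBEUK

Answer: VBEUK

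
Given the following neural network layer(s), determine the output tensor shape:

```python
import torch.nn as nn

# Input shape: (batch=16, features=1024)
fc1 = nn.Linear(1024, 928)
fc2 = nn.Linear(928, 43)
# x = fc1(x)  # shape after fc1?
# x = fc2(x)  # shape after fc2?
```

Input: (16, 1024) -> after fc1: (16, 928) -> Output: (16, 43)

Answer: (16, 43)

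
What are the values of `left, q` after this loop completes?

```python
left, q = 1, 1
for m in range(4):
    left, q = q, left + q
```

Fibonacci: after 4 iterations
`left, q` takes the values: (1, 1) → (1, 2) → (2, 3) → (3, 5) → (5, 8)

Answer: 5, 8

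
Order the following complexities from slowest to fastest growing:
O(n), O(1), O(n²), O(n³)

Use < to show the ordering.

Ordered by growth rate: O(1) < O(n) < O(n²) < O(n³)

Answer: O(1) < O(n) < O(n²) < O(n³)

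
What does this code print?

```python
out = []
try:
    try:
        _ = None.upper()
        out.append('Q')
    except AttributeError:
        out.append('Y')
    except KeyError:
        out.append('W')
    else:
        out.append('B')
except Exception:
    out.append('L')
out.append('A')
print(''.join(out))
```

Execution trace: 'Y' (inner except AttributeError) → 'A' (after the try/except). Output: YA

Answer: YA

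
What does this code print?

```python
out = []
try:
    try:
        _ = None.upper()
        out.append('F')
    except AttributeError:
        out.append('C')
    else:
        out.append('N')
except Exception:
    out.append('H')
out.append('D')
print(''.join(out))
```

Execution trace: 'C' (inner except AttributeError) → 'D' (after the try/except). Output: CD

Answer: CD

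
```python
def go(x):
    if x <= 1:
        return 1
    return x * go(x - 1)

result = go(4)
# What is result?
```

go(4) = 4 * 3 * 2 * 1 = 24

Answer: 24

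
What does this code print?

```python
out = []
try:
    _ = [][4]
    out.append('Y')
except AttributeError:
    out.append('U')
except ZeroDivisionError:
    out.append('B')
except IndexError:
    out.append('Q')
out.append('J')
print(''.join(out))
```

Execution trace: 'Q' (except IndexError) → 'J' (after the try/except). Output: QJ

Answer: QJ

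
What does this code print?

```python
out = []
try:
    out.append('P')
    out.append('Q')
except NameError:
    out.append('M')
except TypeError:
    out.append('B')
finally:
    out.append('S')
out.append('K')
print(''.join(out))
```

Execution trace: 'P' (try body) → 'Q' (try body, no exception) → 'S' (finally) → 'K' (after the try/except). Output: PQSK

Answer: PQSK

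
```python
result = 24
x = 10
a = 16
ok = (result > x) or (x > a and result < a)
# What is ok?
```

Trace:
`result = 24` → result = 24
`x = 10` → x = 10
`a = 16` → a = 16
`ok = (result > x) or (x > a and result < a)` → ok = True
So ok = True

Answer: True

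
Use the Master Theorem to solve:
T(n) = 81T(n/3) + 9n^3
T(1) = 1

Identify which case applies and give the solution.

a=81, b=3, f(n)=9n^3. log_3(81) = 4. Since c=3 < 4, Case 1 applies: T(n) = Θ(n^log_b(a)) = O(n^4).

Answer: O(n^4) - Case 1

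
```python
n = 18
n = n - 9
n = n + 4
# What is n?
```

Trace:
`n = 18` → n = 18
`n = n - 9` → n = 9
`n = n + 4` → n = 13
So n = 13

Answer: 13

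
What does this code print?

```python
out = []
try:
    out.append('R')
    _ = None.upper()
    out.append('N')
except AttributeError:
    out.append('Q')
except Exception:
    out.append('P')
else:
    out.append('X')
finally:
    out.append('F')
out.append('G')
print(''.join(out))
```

Execution trace: 'R' (try body) → 'Q' (except AttributeError) → 'F' (finally) → 'G' (after the try/except). Output: RQFG

Answer: RQFG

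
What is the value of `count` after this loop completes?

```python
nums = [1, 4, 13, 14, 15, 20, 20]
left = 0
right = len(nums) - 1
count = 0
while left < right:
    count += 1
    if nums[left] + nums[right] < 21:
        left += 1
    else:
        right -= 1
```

Steps to find pair summing to 21
`count` takes the values: 0 → 1 → 2 → 3 → 4 → 5 → 6

Answer: 6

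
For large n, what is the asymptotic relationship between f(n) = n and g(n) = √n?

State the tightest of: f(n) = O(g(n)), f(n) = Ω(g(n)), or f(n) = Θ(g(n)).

n vs √n: f(n) = Ω(g(n)) but not O(g(n)) — n grows strictly faster than √n.

Answer: f(n) = Ω(g(n)) but not O(g(n)) — n grows strictly faster than √n.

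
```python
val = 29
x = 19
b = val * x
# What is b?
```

Trace:
`val = 29` → val = 29
`x = 19` → x = 19
`b = val * x` → b = 551
So b = 551

Answer: 551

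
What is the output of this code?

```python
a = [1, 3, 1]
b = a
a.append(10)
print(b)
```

Key concept: basic list aliasing.
Step by step:
`a = [1, 3, 1]` → a = [1, 3, 1]
`b = a` → b = [1, 3, 1] (same object as a)
`a.append(10)` → a = [1, 3, 1, 10] (same object as b); b = [1, 3, 1, 10] (same object as a)
`print(b)` → prints [1, 3, 1, 10]

Answer: [1, 3, 1, 10]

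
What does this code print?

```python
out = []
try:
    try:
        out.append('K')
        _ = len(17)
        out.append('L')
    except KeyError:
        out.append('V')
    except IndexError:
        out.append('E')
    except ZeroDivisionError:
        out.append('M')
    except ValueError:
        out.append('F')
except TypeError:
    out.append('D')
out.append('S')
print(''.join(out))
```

Execution trace: 'K' (try body) → 'D' (outer except TypeError) → 'S' (after the try/except). Output: KDS

Answer: KDS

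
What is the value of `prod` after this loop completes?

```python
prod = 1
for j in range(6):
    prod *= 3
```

3^6 = 729
`prod` takes the values: 1 → 3 → 9 → 27 → 81 → 243 → 729

Answer: 729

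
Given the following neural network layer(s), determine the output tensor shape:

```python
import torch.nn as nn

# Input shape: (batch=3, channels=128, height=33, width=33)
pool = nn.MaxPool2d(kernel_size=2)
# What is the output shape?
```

Input: (3, 128, 33, 33) -> Output: (3, 128, 16, 16)

Answer: (3, 128, 16, 16)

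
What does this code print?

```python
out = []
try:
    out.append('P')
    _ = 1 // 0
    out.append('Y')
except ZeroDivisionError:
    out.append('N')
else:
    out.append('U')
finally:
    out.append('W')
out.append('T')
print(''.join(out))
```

Execution trace: 'P' (try body) → 'N' (except ZeroDivisionError) → 'W' (finally) → 'T' (after the try/except). Output: PNWT

Answer: PNWT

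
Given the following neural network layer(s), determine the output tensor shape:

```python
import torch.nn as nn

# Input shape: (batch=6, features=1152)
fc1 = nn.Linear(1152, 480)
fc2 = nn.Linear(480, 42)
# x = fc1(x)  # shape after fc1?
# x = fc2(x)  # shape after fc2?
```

Input: (6, 1152) -> after fc1: (6, 480) -> Output: (6, 42)

Answer: (6, 42)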